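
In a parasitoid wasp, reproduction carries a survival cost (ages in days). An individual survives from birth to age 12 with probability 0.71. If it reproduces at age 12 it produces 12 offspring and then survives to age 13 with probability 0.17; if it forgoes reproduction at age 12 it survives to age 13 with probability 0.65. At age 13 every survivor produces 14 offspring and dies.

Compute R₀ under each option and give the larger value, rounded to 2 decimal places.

10.21

breed at age 12: R₀ = 0.71 × (12 + 0.17 × 14) = 0.71 × 14.3800 = 10.2098
delay to age 13: R₀ = 0.71 × (0.65 × 14) = 0.71 × 9.1000 = 6.4610
Higher: breed at age 12 (10.2098).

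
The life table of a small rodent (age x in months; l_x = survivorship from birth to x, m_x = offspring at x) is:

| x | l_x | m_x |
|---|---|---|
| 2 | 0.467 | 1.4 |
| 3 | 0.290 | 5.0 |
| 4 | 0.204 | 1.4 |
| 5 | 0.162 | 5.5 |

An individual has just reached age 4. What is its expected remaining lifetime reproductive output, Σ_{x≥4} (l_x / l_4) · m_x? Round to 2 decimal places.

l_4 = 0.204. Conditional survival from age 4 to x is l_x / l_4.
  x=4: (0.204/0.204) × 1.4 = 1.4000
  x=5: (0.162/0.204) × 5.5 = 4.3676
Sum = 1.4000 + 4.3676 = 5.7676

5.77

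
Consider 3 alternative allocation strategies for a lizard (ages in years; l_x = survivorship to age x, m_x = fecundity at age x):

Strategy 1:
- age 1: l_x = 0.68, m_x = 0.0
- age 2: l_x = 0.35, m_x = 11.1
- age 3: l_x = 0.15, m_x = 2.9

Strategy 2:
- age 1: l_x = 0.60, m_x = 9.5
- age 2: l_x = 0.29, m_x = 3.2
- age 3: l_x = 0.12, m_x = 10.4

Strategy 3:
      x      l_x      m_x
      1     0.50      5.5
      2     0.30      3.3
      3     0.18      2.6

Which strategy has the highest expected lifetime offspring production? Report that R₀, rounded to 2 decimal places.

Strategy 1: R₀ = 0.68×0.0 + 0.35×11.1 + 0.15×2.9 = 4.3200
Strategy 2: R₀ = 0.60×9.5 + 0.29×3.2 + 0.12×10.4 = 7.8760
Strategy 3: R₀ = 0.50×5.5 + 0.30×3.3 + 0.18×2.6 = 4.2080
Highest R₀: strategy 2 with 7.8760.

7.88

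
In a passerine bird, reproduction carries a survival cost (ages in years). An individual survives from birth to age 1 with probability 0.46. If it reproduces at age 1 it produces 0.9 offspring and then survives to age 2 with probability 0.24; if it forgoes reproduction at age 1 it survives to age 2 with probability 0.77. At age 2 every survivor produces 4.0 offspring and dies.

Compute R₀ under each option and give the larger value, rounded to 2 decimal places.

breed at age 1: R₀ = 0.46 × (0.9 + 0.24 × 4.0) = 0.46 × 1.8600 = 0.8556
delay to age 2: R₀ = 0.46 × (0.77 × 4.0) = 0.46 × 3.0800 = 1.4168
Higher: delay to age 2 (1.4168).

1.42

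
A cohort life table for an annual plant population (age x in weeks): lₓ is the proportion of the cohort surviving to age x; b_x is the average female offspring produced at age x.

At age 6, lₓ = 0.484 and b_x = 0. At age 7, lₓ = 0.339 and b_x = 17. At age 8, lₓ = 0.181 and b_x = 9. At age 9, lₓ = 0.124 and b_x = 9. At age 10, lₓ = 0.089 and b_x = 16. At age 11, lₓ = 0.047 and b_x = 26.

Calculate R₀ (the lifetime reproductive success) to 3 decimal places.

11.154

R₀ = Σ lₓ b_x:
  age 6: 0.484 × 0 = 0.0000
  age 7: 0.339 × 17 = 5.7630
  age 8: 0.181 × 9 = 1.6290
  age 9: 0.124 × 9 = 1.1160
  age 10: 0.089 × 16 = 1.4240
  age 11: 0.047 × 26 = 1.2220
R₀ = 0.0000 + 5.7630 + 1.6290 + 1.1160 + 1.4240 + 1.2220 = 11.1540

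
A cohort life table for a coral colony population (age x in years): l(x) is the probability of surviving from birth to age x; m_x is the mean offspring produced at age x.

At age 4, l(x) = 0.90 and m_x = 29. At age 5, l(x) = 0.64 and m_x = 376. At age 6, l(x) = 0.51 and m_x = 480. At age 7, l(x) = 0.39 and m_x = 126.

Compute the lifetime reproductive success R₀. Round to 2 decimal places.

R₀ = Σ l(x) m_x:
  age 4: 0.90 × 29 = 26.1000
  age 5: 0.64 × 376 = 240.6400
  age 6: 0.51 × 480 = 244.8000
  age 7: 0.39 × 126 = 49.1400
R₀ = 26.1000 + 240.6400 + 244.8000 + 49.1400 = 560.6800

560.68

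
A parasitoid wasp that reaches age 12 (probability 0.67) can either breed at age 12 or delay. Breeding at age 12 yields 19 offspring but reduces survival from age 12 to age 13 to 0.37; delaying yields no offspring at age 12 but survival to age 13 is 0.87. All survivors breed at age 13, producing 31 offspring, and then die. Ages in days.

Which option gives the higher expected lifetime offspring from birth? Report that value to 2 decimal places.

breed at age 12: R₀ = 0.67 × (19 + 0.37 × 31) = 0.67 × 30.4700 = 20.4149
delay to age 13: R₀ = 0.67 × (0.87 × 31) = 0.67 × 26.9700 = 18.0699
Higher: breed at age 12 (20.4149).

20.41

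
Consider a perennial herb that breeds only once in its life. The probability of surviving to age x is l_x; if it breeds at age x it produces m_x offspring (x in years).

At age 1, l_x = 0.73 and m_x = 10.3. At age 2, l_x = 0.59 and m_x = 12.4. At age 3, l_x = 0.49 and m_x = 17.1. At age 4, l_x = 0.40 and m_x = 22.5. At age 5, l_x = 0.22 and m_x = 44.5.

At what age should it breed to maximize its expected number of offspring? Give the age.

Expected offspring if breeding at age x = l_x × m_x:
  age 1: 0.73 × 10.3 = 7.519
  age 2: 0.59 × 12.4 = 7.316
  age 3: 0.49 × 17.1 = 8.379
  age 4: 0.40 × 22.5 = 9.000
  age 5: 0.22 × 44.5 = 9.790
Maximum at age 5 (9.790).

5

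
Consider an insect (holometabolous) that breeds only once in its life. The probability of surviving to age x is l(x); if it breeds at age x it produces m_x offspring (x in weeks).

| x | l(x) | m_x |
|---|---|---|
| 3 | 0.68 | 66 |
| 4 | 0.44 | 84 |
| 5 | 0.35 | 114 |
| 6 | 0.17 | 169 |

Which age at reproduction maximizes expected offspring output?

Expected offspring if breeding at age x = l(x) × m_x:
  age 3: 0.68 × 66 = 44.880
  age 4: 0.44 × 84 = 36.960
  age 5: 0.35 × 114 = 39.900
  age 6: 0.17 × 169 = 28.730
Maximum at age 3 (44.880).

3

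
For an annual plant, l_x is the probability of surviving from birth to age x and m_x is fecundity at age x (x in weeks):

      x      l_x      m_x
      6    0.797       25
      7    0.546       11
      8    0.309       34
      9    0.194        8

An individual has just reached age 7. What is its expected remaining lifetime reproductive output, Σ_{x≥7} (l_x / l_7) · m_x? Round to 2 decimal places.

33.08

l_7 = 0.546. Conditional survival from age 7 to x is l_x / l_7.
  x=7: (0.546/0.546) × 11 = 11.0000
  x=8: (0.309/0.546) × 34 = 19.2418
  x=9: (0.194/0.546) × 8 = 2.8425
Sum = 11.0000 + 19.2418 + 2.8425 = 33.0842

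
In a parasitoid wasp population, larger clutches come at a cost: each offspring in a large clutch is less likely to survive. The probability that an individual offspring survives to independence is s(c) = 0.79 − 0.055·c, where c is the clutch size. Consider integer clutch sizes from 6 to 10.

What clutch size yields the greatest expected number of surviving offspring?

7

Expected surviving offspring = c × s(c):
  c=6: 6 × 0.460 = 2.760
  c=7: 7 × 0.405 = 2.835
  c=8: 8 × 0.350 = 2.800
  c=9: 9 × 0.295 = 2.655
  c=10: 10 × 0.240 = 2.400
Maximum at c = 7 (2.835 surviving offspring).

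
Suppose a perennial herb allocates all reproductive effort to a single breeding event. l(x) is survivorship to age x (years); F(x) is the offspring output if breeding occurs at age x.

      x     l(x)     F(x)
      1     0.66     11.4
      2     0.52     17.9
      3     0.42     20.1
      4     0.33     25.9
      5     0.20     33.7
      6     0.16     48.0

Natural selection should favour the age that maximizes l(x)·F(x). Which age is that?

Expected offspring if breeding at age x = l(x) × F(x):
  age 1: 0.66 × 11.4 = 7.524
  age 2: 0.52 × 17.9 = 9.308
  age 3: 0.42 × 20.1 = 8.442
  age 4: 0.33 × 25.9 = 8.547
  age 5: 0.20 × 33.7 = 6.740
  age 6: 0.16 × 48.0 = 7.680
Maximum at age 2 (9.308).

2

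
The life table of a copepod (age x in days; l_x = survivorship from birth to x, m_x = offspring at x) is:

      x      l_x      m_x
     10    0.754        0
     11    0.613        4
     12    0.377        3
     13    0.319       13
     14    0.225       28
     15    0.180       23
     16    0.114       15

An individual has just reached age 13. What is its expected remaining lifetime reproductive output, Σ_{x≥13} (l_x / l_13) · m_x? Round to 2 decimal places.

l_13 = 0.319. Conditional survival from age 13 to x is l_x / l_13.
  x=13: (0.319/0.319) × 13 = 13.0000
  x=14: (0.225/0.319) × 28 = 19.7492
  x=15: (0.180/0.319) × 23 = 12.9781
  x=16: (0.114/0.319) × 15 = 5.3605
Sum = 13.0000 + 19.7492 + 12.9781 + 5.3605 = 51.0878

51.09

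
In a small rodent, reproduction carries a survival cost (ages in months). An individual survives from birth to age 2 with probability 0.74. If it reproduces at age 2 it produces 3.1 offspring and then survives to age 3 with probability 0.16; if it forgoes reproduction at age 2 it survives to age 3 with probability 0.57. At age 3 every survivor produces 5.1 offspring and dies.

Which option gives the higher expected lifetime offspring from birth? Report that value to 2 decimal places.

breed at age 2: R₀ = 0.74 × (3.1 + 0.16 × 5.1) = 0.74 × 3.9160 = 2.8978
delay to age 3: R₀ = 0.74 × (0.57 × 5.1) = 0.74 × 2.9070 = 2.1512
Higher: breed at age 2 (2.8978).

2.90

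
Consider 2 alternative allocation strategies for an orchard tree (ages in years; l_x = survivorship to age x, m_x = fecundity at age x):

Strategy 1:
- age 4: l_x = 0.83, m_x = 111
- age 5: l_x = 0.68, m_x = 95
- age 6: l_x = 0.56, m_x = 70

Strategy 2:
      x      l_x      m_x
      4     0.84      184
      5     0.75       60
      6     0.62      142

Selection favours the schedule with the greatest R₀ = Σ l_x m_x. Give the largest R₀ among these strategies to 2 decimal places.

Strategy 1: R₀ = 0.83×111 + 0.68×95 + 0.56×70 = 195.9300
Strategy 2: R₀ = 0.84×184 + 0.75×60 + 0.62×142 = 287.6000
Highest R₀: strategy 2 with 287.6000.

287.60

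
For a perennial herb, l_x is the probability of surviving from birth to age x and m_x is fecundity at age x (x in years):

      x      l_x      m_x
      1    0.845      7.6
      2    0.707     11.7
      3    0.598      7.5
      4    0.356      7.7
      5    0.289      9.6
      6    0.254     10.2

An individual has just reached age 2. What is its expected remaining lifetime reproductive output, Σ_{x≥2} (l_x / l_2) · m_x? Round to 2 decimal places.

29.51

l_2 = 0.707. Conditional survival from age 2 to x is l_x / l_2.
  x=2: (0.707/0.707) × 11.7 = 11.7000
  x=3: (0.598/0.707) × 7.5 = 6.3437
  x=4: (0.356/0.707) × 7.7 = 3.8772
  x=5: (0.289/0.707) × 9.6 = 3.9242
  x=6: (0.254/0.707) × 10.2 = 3.6645
Sum = 11.7000 + 6.3437 + 3.8772 + 3.9242 + 3.6645 = 29.5096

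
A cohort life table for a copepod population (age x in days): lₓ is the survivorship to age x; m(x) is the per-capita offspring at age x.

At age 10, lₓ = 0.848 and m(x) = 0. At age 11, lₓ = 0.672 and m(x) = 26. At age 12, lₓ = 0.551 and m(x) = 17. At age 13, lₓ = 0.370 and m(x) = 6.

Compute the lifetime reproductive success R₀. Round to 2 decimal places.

29.06

R₀ = Σ lₓ m(x):
  age 10: 0.848 × 0 = 0.0000
  age 11: 0.672 × 26 = 17.4720
  age 12: 0.551 × 17 = 9.3670
  age 13: 0.370 × 6 = 2.2200
R₀ = 0.0000 + 17.4720 + 9.3670 + 2.2200 = 29.0590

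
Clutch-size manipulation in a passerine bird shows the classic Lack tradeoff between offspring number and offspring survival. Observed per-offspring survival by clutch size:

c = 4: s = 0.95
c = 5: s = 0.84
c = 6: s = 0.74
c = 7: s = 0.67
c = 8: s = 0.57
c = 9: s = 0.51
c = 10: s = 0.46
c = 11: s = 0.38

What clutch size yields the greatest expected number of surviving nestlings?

7

Expected surviving nestlings = c × s(c):
  c=4: 4 × 0.95 = 3.800
  c=5: 5 × 0.84 = 4.200
  c=6: 6 × 0.74 = 4.440
  c=7: 7 × 0.67 = 4.690
  c=8: 8 × 0.57 = 4.560
  c=9: 9 × 0.51 = 4.590
  c=10: 10 × 0.46 = 4.600
  c=11: 11 × 0.38 = 4.180
Maximum at c = 7 (4.690 surviving nestlings).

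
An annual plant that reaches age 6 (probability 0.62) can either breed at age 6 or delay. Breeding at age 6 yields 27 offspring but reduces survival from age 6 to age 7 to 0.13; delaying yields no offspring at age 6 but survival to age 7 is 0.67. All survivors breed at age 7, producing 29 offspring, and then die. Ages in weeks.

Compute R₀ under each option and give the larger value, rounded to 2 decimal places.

breed at age 6: R₀ = 0.62 × (27 + 0.13 × 29) = 0.62 × 30.7700 = 19.0774
delay to age 7: R₀ = 0.62 × (0.67 × 29) = 0.62 × 19.4300 = 12.0466
Higher: breed at age 6 (19.0774).

19.08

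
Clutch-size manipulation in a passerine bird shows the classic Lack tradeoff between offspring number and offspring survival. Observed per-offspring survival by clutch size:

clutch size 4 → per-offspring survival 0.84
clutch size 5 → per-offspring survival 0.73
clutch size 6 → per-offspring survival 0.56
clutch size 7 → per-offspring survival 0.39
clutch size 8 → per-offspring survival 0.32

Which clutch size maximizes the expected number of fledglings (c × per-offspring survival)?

5

Expected fledglings = c × s(c):
  c=4: 4 × 0.84 = 3.360
  c=5: 5 × 0.73 = 3.650
  c=6: 6 × 0.56 = 3.360
  c=7: 7 × 0.39 = 2.730
  c=8: 8 × 0.32 = 2.560
Maximum at c = 5 (3.650 fledglings).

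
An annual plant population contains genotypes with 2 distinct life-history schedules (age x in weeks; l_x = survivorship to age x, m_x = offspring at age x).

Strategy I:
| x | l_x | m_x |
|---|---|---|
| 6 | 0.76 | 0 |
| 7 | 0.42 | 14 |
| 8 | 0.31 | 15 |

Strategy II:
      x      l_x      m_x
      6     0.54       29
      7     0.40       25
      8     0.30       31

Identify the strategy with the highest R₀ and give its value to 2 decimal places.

34.96

Strategy I: R₀ = 0.76×0 + 0.42×14 + 0.31×15 = 10.5300
Strategy II: R₀ = 0.54×29 + 0.40×25 + 0.30×31 = 34.9600
Highest R₀: strategy II with 34.9600.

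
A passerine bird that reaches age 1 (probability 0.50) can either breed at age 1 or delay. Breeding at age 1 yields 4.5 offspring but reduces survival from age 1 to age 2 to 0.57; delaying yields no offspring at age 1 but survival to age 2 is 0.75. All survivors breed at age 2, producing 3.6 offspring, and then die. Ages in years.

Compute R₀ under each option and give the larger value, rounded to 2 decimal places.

breed at age 1: R₀ = 0.50 × (4.5 + 0.57 × 3.6) = 0.50 × 6.5520 = 3.2760
delay to age 2: R₀ = 0.50 × (0.75 × 3.6) = 0.50 × 2.7000 = 1.3500
Higher: breed at age 1 (3.2760).

3.28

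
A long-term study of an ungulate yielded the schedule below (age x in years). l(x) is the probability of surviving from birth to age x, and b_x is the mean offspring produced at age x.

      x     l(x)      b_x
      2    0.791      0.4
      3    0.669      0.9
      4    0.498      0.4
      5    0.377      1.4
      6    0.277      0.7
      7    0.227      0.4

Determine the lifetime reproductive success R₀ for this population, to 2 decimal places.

1.93

R₀ = Σ l(x) b_x:
  age 2: 0.791 × 0.4 = 0.3164
  age 3: 0.669 × 0.9 = 0.6021
  age 4: 0.498 × 0.4 = 0.1992
  age 5: 0.377 × 1.4 = 0.5278
  age 6: 0.277 × 0.7 = 0.1939
  age 7: 0.227 × 0.4 = 0.0908
R₀ = 0.3164 + 0.6021 + 0.1992 + 0.5278 + 0.1939 + 0.0908 = 1.9302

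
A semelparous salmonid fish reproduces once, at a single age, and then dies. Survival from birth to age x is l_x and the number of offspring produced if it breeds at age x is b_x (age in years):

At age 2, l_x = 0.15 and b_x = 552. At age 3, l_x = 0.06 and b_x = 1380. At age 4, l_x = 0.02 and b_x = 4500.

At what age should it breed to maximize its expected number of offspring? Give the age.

4

Expected offspring if breeding at age x = l_x × b_x:
  age 2: 0.15 × 552 = 82.800
  age 3: 0.06 × 1380 = 82.800
  age 4: 0.02 × 4500 = 90.000
Maximum at age 4 (90.000).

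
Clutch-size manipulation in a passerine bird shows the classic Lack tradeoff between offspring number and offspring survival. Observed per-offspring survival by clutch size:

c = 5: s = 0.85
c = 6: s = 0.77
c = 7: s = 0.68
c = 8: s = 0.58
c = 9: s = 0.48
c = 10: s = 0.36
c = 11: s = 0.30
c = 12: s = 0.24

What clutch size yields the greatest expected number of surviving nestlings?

Expected surviving nestlings = c × s(c):
  c=5: 5 × 0.85 = 4.250
  c=6: 6 × 0.77 = 4.620
  c=7: 7 × 0.68 = 4.760
  c=8: 8 × 0.58 = 4.640
  c=9: 9 × 0.48 = 4.320
  c=10: 10 × 0.36 = 3.600
  c=11: 11 × 0.30 = 3.300
  c=12: 12 × 0.24 = 2.880
Maximum at c = 7 (4.760 surviving nestlings).

7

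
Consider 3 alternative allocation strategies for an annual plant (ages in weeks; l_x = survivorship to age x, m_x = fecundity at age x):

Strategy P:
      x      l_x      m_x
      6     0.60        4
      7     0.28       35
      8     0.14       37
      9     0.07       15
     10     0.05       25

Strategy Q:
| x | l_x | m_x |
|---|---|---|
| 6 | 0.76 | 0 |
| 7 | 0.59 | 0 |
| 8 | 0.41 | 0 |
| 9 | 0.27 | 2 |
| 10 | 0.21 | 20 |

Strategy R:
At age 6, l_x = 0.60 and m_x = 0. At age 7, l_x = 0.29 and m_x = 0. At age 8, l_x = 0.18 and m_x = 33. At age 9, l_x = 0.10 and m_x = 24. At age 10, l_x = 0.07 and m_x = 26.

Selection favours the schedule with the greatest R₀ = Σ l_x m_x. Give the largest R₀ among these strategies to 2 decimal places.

Strategy P: R₀ = 0.60×4 + 0.28×35 + 0.14×37 + 0.07×15 + 0.05×25 = 19.6800
Strategy Q: R₀ = 0.76×0 + 0.59×0 + 0.41×0 + 0.27×2 + 0.21×20 = 4.7400
Strategy R: R₀ = 0.60×0 + 0.29×0 + 0.18×33 + 0.10×24 + 0.07×26 = 10.1600
Highest R₀: strategy P with 19.6800.

19.68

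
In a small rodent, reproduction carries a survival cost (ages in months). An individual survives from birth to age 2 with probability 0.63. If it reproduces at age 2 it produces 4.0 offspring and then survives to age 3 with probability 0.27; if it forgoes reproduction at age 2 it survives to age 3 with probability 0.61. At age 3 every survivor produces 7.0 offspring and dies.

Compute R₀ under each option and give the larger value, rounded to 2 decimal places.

breed at age 2: R₀ = 0.63 × (4.0 + 0.27 × 7.0) = 0.63 × 5.8900 = 3.7107
delay to age 3: R₀ = 0.63 × (0.61 × 7.0) = 0.63 × 4.2700 = 2.6901
Higher: breed at age 2 (3.7107).

3.71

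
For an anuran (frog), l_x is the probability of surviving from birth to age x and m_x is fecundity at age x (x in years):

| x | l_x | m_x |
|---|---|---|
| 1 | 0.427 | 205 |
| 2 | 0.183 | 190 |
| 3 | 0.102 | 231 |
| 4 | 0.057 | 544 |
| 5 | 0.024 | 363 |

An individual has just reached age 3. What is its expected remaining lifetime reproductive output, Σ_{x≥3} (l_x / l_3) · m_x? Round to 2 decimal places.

620.41

l_3 = 0.102. Conditional survival from age 3 to x is l_x / l_3.
  x=3: (0.102/0.102) × 231 = 231.0000
  x=4: (0.057/0.102) × 544 = 304.0000
  x=5: (0.024/0.102) × 363 = 85.4118
Sum = 231.0000 + 304.0000 + 85.4118 = 620.4118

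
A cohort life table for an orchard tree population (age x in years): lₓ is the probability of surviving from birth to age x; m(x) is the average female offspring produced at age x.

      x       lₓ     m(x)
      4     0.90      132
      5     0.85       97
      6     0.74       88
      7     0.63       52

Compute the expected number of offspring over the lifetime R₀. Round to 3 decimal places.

R₀ = Σ lₓ m(x):
  age 4: 0.90 × 132 = 118.8000
  age 5: 0.85 × 97 = 82.4500
  age 6: 0.74 × 88 = 65.1200
  age 7: 0.63 × 52 = 32.7600
R₀ = 118.8000 + 82.4500 + 65.1200 + 32.7600 = 299.1300

299.130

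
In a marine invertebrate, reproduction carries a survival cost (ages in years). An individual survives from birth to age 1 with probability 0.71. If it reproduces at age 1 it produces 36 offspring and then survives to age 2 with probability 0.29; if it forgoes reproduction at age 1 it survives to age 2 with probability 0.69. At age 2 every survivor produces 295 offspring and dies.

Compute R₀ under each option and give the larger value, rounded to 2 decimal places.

breed at age 1: R₀ = 0.71 × (36 + 0.29 × 295) = 0.71 × 121.5500 = 86.3005
delay to age 2: R₀ = 0.71 × (0.69 × 295) = 0.71 × 203.5500 = 144.5205
Higher: delay to age 2 (144.5205).

144.52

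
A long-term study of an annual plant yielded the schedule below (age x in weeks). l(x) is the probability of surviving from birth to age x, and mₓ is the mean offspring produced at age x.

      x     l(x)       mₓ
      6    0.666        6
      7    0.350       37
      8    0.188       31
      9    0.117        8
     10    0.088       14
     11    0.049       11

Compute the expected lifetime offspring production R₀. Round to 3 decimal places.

R₀ = Σ l(x) mₓ:
  age 6: 0.666 × 6 = 3.9960
  age 7: 0.350 × 37 = 12.9500
  age 8: 0.188 × 31 = 5.8280
  age 9: 0.117 × 8 = 0.9360
  age 10: 0.088 × 14 = 1.2320
  age 11: 0.049 × 11 = 0.5390
R₀ = 3.9960 + 12.9500 + 5.8280 + 0.9360 + 1.2320 + 0.5390 = 25.4810

25.481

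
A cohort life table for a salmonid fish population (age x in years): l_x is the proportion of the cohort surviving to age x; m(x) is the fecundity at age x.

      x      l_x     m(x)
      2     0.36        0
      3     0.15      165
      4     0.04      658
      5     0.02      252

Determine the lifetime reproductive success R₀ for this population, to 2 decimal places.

R₀ = Σ l_x m(x):
  age 2: 0.36 × 0 = 0.0000
  age 3: 0.15 × 165 = 24.7500
  age 4: 0.04 × 658 = 26.3200
  age 5: 0.02 × 252 = 5.0400
R₀ = 0.0000 + 24.7500 + 26.3200 + 5.0400 = 56.1100

56.11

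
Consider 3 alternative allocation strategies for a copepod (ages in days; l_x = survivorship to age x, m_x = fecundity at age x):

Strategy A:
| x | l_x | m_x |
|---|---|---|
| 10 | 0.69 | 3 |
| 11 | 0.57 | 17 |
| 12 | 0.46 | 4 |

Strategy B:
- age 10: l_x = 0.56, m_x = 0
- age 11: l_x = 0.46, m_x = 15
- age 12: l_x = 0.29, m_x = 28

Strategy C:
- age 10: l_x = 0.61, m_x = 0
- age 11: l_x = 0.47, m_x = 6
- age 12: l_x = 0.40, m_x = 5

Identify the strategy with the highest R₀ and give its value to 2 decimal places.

Strategy A: R₀ = 0.69×3 + 0.57×17 + 0.46×4 = 13.6000
Strategy B: R₀ = 0.56×0 + 0.46×15 + 0.29×28 = 15.0200
Strategy C: R₀ = 0.61×0 + 0.47×6 + 0.40×5 = 4.8200
Highest R₀: strategy B with 15.0200.

15.02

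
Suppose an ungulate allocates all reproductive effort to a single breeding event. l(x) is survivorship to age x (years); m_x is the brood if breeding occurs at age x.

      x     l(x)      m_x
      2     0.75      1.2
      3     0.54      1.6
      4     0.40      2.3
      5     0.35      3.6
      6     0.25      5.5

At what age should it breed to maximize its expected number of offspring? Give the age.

Expected offspring if breeding at age x = l(x) × m_x:
  age 2: 0.75 × 1.2 = 0.900
  age 3: 0.54 × 1.6 = 0.864
  age 4: 0.40 × 2.3 = 0.920
  age 5: 0.35 × 3.6 = 1.260
  age 6: 0.25 × 5.5 = 1.375
Maximum at age 6 (1.375).

6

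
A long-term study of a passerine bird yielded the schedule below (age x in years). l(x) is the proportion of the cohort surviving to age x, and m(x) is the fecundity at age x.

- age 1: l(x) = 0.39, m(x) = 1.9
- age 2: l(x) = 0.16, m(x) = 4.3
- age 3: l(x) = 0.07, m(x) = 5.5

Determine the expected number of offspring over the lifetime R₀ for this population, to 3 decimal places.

R₀ = Σ l(x) m(x):
  age 1: 0.39 × 1.9 = 0.7410
  age 2: 0.16 × 4.3 = 0.6880
  age 3: 0.07 × 5.5 = 0.3850
R₀ = 0.7410 + 0.6880 + 0.3850 = 1.8140

1.814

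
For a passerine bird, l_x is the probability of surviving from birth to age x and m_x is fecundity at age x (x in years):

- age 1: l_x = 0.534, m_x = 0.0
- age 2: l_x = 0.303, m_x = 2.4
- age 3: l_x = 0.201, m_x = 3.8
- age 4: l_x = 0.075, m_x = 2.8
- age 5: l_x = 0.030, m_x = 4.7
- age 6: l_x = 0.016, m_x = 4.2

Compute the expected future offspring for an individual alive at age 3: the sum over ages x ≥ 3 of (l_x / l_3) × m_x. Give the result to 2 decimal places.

l_3 = 0.201. Conditional survival from age 3 to x is l_x / l_3.
  x=3: (0.201/0.201) × 3.8 = 3.8000
  x=4: (0.075/0.201) × 2.8 = 1.0448
  x=5: (0.030/0.201) × 4.7 = 0.7015
  x=6: (0.016/0.201) × 4.2 = 0.3343
Sum = 3.8000 + 1.0448 + 0.7015 + 0.3343 = 5.8806

5.88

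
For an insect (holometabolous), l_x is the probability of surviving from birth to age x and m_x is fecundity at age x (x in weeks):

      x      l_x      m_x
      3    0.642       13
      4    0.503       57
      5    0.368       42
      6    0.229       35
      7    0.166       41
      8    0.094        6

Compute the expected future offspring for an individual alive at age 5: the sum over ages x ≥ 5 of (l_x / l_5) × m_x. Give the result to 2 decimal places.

83.81

l_5 = 0.368. Conditional survival from age 5 to x is l_x / l_5.
  x=5: (0.368/0.368) × 42 = 42.0000
  x=6: (0.229/0.368) × 35 = 21.7799
  x=7: (0.166/0.368) × 41 = 18.4946
  x=8: (0.094/0.368) × 6 = 1.5326
Sum = 42.0000 + 21.7799 + 18.4946 + 1.5326 = 83.8071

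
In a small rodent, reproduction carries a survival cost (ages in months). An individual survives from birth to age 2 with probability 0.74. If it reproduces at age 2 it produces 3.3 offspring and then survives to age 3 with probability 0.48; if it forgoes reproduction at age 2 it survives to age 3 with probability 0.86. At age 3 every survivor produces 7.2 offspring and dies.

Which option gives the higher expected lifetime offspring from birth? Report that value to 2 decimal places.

breed at age 2: R₀ = 0.74 × (3.3 + 0.48 × 7.2) = 0.74 × 6.7560 = 4.9994
delay to age 3: R₀ = 0.74 × (0.86 × 7.2) = 0.74 × 6.1920 = 4.5821
Higher: breed at age 2 (4.9994).

5.00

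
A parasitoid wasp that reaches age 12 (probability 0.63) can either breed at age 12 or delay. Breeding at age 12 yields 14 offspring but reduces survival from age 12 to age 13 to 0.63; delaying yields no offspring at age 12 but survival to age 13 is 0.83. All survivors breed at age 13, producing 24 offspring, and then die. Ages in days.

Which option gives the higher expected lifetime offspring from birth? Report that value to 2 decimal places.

18.35

breed at age 12: R₀ = 0.63 × (14 + 0.63 × 24) = 0.63 × 29.1200 = 18.3456
delay to age 13: R₀ = 0.63 × (0.83 × 24) = 0.63 × 19.9200 = 12.5496
Higher: breed at age 12 (18.3456).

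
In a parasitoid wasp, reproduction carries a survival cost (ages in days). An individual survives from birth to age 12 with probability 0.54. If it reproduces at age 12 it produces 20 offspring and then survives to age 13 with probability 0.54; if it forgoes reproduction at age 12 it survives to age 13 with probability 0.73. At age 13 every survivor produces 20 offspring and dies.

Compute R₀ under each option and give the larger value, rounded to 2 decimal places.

16.63

breed at age 12: R₀ = 0.54 × (20 + 0.54 × 20) = 0.54 × 30.8000 = 16.6320
delay to age 13: R₀ = 0.54 × (0.73 × 20) = 0.54 × 14.6000 = 7.8840
Higher: breed at age 12 (16.6320).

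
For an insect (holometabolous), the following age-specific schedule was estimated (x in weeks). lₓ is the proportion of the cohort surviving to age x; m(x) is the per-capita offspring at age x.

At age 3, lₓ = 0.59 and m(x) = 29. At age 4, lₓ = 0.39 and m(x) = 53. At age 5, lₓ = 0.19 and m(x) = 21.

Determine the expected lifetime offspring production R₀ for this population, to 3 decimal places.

41.770

R₀ = Σ lₓ m(x):
  age 3: 0.59 × 29 = 17.1100
  age 4: 0.39 × 53 = 20.6700
  age 5: 0.19 × 21 = 3.9900
R₀ = 17.1100 + 20.6700 + 3.9900 = 41.7700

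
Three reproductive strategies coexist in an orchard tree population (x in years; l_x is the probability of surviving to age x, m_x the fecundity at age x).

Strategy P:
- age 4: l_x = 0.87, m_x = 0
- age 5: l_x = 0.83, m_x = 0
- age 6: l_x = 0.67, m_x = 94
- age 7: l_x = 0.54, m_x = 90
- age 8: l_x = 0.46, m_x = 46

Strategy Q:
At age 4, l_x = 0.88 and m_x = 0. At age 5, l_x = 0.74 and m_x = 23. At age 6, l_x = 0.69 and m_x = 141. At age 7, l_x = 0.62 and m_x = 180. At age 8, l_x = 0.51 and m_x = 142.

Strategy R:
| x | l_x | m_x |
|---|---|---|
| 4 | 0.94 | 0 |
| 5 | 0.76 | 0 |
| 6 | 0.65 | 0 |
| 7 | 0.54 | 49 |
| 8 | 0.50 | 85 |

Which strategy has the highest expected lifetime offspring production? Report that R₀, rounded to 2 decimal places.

Strategy P: R₀ = 0.87×0 + 0.83×0 + 0.67×94 + 0.54×90 + 0.46×46 = 132.7400
Strategy Q: R₀ = 0.88×0 + 0.74×23 + 0.69×141 + 0.62×180 + 0.51×142 = 298.3300
Strategy R: R₀ = 0.94×0 + 0.76×0 + 0.65×0 + 0.54×49 + 0.50×85 = 68.9600
Highest R₀: strategy Q with 298.3300.

298.33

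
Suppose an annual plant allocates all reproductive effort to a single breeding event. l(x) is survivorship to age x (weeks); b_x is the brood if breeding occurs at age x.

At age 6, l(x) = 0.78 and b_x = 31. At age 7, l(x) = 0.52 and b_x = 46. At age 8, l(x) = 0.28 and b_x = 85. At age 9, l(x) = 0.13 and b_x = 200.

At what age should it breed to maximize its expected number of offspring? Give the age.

Expected offspring if breeding at age x = l(x) × b_x:
  age 6: 0.78 × 31 = 24.180
  age 7: 0.52 × 46 = 23.920
  age 8: 0.28 × 85 = 23.800
  age 9: 0.13 × 200 = 26.000
Maximum at age 9 (26.000).

9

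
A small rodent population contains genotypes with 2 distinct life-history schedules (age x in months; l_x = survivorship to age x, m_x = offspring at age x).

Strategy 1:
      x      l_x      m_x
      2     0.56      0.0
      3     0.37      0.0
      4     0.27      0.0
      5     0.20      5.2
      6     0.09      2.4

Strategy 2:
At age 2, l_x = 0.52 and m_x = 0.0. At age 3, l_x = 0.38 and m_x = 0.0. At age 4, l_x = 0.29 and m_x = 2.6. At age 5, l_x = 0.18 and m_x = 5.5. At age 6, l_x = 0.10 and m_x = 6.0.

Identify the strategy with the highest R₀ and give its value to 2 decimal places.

Strategy 1: R₀ = 0.56×0.0 + 0.37×0.0 + 0.27×0.0 + 0.20×5.2 + 0.09×2.4 = 1.2560
Strategy 2: R₀ = 0.52×0.0 + 0.38×0.0 + 0.29×2.6 + 0.18×5.5 + 0.10×6.0 = 2.3440
Highest R₀: strategy 2 with 2.3440.

2.34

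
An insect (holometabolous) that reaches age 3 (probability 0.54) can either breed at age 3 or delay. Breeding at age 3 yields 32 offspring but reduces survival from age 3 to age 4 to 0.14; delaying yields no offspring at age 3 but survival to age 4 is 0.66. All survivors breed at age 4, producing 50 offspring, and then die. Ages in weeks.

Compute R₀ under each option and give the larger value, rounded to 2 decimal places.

breed at age 3: R₀ = 0.54 × (32 + 0.14 × 50) = 0.54 × 39.0000 = 21.0600
delay to age 4: R₀ = 0.54 × (0.66 × 50) = 0.54 × 33.0000 = 17.8200
Higher: breed at age 3 (21.0600).

21.06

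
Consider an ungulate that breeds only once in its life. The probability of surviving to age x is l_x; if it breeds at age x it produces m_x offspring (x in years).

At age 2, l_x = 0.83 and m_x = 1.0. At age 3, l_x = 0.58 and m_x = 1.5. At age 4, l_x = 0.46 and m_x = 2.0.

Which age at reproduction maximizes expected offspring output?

4

Expected offspring if breeding at age x = l_x × m_x:
  age 2: 0.83 × 1.0 = 0.830
  age 3: 0.58 × 1.5 = 0.870
  age 4: 0.46 × 2.0 = 0.920
Maximum at age 4 (0.920).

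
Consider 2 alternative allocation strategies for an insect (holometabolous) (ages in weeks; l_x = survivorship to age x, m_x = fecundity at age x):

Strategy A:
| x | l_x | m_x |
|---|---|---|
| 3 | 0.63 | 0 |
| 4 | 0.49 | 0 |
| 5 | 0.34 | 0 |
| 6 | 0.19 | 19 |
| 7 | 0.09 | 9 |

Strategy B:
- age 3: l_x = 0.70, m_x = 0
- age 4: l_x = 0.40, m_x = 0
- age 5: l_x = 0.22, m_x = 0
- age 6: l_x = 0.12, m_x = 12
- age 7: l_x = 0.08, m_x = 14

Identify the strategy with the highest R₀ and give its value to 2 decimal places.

Strategy A: R₀ = 0.63×0 + 0.49×0 + 0.34×0 + 0.19×19 + 0.09×9 = 4.4200
Strategy B: R₀ = 0.70×0 + 0.40×0 + 0.22×0 + 0.12×12 + 0.08×14 = 2.5600
Highest R₀: strategy A with 4.4200.

4.42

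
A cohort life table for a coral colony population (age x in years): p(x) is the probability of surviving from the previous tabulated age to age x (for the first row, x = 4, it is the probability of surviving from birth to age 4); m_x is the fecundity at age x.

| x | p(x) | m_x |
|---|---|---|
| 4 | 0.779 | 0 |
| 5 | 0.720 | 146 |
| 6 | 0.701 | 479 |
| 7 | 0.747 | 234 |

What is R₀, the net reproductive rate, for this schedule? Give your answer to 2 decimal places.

338.95

Survivorship from birth: l_x = p_4·p_5·…·p_x.
  l_4 = 0.77900
  l_5 = 0.56088
  l_6 = 0.39318
  l_7 = 0.29370
R₀ = Σ l_x m_x:
  age 4: 0.77900 × 0 = 0.0000
  age 5: 0.56088 × 146 = 81.8885
  age 6: 0.39318 × 479 = 188.3332
  age 7: 0.29370 × 234 = 68.7258
R₀ = 0.0000 + 81.8885 + 188.3332 + 68.7258 = 338.9475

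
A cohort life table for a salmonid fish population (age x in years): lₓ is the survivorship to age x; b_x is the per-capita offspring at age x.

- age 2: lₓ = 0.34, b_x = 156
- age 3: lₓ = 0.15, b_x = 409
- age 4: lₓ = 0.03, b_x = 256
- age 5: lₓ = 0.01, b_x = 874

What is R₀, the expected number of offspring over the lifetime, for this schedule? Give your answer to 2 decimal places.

R₀ = Σ lₓ b_x:
  age 2: 0.34 × 156 = 53.0400
  age 3: 0.15 × 409 = 61.3500
  age 4: 0.03 × 256 = 7.6800
  age 5: 0.01 × 874 = 8.7400
R₀ = 53.0400 + 61.3500 + 7.6800 + 8.7400 = 130.8100

130.81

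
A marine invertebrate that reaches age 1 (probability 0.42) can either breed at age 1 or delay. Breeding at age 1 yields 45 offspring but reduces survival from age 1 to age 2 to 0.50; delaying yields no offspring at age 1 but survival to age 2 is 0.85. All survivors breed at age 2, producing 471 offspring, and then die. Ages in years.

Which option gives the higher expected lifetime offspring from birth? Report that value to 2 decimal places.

breed at age 1: R₀ = 0.42 × (45 + 0.50 × 471) = 0.42 × 280.5000 = 117.8100
delay to age 2: R₀ = 0.42 × (0.85 × 471) = 0.42 × 400.3500 = 168.1470
Higher: delay to age 2 (168.1470).

168.15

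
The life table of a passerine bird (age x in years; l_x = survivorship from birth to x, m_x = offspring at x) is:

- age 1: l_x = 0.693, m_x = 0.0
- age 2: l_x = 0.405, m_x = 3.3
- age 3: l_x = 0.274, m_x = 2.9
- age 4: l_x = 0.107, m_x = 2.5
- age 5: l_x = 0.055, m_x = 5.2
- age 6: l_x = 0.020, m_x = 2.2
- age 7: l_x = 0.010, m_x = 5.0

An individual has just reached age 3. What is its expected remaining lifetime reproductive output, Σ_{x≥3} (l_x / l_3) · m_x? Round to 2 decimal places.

5.26

l_3 = 0.274. Conditional survival from age 3 to x is l_x / l_3.
  x=3: (0.274/0.274) × 2.9 = 2.9000
  x=4: (0.107/0.274) × 2.5 = 0.9763
  x=5: (0.055/0.274) × 5.2 = 1.0438
  x=6: (0.020/0.274) × 2.2 = 0.1606
  x=7: (0.010/0.274) × 5.0 = 0.1825
Sum = 2.9000 + 0.9763 + 1.0438 + 0.1606 + 0.1825 = 5.2631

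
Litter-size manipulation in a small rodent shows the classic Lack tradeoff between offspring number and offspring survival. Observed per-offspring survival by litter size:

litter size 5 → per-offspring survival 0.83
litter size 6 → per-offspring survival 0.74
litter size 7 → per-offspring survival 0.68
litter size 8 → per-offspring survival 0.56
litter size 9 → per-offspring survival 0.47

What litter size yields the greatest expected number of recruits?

Expected recruits = c × s(c):
  c=5: 5 × 0.83 = 4.150
  c=6: 6 × 0.74 = 4.440
  c=7: 7 × 0.68 = 4.760
  c=8: 8 × 0.56 = 4.480
  c=9: 9 × 0.47 = 4.230
Maximum at c = 7 (4.760 recruits).

7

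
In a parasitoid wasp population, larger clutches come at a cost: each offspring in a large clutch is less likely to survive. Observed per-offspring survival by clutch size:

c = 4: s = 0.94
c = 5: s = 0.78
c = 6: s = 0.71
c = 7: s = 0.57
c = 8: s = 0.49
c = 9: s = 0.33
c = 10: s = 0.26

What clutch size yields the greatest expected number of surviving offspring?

6

Expected surviving offspring = c × s(c):
  c=4: 4 × 0.94 = 3.760
  c=5: 5 × 0.78 = 3.900
  c=6: 6 × 0.71 = 4.260
  c=7: 7 × 0.57 = 3.990
  c=8: 8 × 0.49 = 3.920
  c=9: 9 × 0.33 = 2.970
  c=10: 10 × 0.26 = 2.600
Maximum at c = 6 (4.260 surviving offspring).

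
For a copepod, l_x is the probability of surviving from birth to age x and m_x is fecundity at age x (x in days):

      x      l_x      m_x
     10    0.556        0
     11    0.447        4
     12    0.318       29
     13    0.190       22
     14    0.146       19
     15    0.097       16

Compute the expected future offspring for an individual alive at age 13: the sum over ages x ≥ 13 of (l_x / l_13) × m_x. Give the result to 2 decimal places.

l_13 = 0.190. Conditional survival from age 13 to x is l_x / l_13.
  x=13: (0.190/0.190) × 22 = 22.0000
  x=14: (0.146/0.190) × 19 = 14.6000
  x=15: (0.097/0.190) × 16 = 8.1684
Sum = 22.0000 + 14.6000 + 8.1684 = 44.7684

44.77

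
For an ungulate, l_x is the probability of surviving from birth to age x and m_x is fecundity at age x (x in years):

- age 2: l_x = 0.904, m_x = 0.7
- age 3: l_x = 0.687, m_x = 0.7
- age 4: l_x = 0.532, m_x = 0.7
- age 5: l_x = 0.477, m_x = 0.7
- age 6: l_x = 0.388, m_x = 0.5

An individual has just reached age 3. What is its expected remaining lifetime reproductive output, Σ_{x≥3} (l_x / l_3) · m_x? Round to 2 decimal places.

2.01

l_3 = 0.687. Conditional survival from age 3 to x is l_x / l_3.
  x=3: (0.687/0.687) × 0.7 = 0.7000
  x=4: (0.532/0.687) × 0.7 = 0.5421
  x=5: (0.477/0.687) × 0.7 = 0.4860
  x=6: (0.388/0.687) × 0.5 = 0.2824
Sum = 0.7000 + 0.5421 + 0.4860 + 0.2824 = 2.0105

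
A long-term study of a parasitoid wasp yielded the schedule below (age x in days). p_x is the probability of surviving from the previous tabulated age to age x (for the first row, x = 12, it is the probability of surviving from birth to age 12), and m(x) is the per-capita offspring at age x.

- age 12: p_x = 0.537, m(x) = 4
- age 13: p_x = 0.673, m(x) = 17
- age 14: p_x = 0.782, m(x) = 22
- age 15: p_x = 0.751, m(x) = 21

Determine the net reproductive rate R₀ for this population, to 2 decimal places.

18.97

Survivorship from birth: l_x = p_12·p_13·…·p_x.
  l_12 = 0.53700
  l_13 = 0.36140
  l_14 = 0.28262
  l_15 = 0.21224
R₀ = Σ l_x m(x):
  age 12: 0.53700 × 4 = 2.1480
  age 13: 0.36140 × 17 = 6.1438
  age 14: 0.28262 × 22 = 6.2176
  age 15: 0.21224 × 21 = 4.4570
R₀ = 2.1480 + 6.1438 + 6.2176 + 4.4570 = 18.9665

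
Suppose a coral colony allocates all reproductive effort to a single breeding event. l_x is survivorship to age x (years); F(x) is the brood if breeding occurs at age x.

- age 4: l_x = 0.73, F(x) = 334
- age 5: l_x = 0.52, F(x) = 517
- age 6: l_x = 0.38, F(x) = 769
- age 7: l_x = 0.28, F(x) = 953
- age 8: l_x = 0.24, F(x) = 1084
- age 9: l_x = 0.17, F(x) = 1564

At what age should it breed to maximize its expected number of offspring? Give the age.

Expected offspring if breeding at age x = l_x × F(x):
  age 4: 0.73 × 334 = 243.820
  age 5: 0.52 × 517 = 268.840
  age 6: 0.38 × 769 = 292.220
  age 7: 0.28 × 953 = 266.840
  age 8: 0.24 × 1084 = 260.160
  age 9: 0.17 × 1564 = 265.880
Maximum at age 6 (292.220).

6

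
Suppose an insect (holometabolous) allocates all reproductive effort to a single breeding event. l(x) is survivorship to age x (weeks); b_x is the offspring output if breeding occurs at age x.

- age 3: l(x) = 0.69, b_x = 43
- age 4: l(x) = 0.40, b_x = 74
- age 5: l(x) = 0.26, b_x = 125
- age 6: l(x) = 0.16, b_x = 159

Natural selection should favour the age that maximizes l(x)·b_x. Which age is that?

Expected offspring if breeding at age x = l(x) × b_x:
  age 3: 0.69 × 43 = 29.670
  age 4: 0.40 × 74 = 29.600
  age 5: 0.26 × 125 = 32.500
  age 6: 0.16 × 159 = 25.440
Maximum at age 5 (32.500).

5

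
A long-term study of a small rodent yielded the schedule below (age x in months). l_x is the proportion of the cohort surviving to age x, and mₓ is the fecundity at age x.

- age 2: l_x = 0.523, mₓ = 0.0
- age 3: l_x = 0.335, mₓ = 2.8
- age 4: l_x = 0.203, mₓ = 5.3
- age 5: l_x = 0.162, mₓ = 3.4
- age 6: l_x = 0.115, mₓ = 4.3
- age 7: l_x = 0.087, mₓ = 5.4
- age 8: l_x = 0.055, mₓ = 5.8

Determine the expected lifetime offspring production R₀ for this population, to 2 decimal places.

3.85

R₀ = Σ l_x mₓ:
  age 2: 0.523 × 0.0 = 0.0000
  age 3: 0.335 × 2.8 = 0.9380
  age 4: 0.203 × 5.3 = 1.0759
  age 5: 0.162 × 3.4 = 0.5508
  age 6: 0.115 × 4.3 = 0.4945
  age 7: 0.087 × 5.4 = 0.4698
  age 8: 0.055 × 5.8 = 0.3190
R₀ = 0.0000 + 0.9380 + 1.0759 + 0.5508 + 0.4945 + 0.4698 + 0.3190 = 3.8480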